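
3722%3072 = 650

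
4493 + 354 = 4847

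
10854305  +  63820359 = 74674664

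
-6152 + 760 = - 5392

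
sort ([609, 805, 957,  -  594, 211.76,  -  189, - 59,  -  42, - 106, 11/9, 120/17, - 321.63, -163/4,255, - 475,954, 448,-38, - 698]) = [ - 698, - 594,-475 , - 321.63, - 189, - 106 , - 59, - 42, - 163/4, - 38, 11/9,120/17, 211.76,255, 448, 609, 805, 954,  957] 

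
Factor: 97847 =97847^1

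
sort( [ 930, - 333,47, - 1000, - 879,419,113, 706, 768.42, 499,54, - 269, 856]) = [ - 1000, - 879, - 333,  -  269, 47,54, 113 , 419, 499,  706, 768.42, 856, 930 ]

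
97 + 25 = 122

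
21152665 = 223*94855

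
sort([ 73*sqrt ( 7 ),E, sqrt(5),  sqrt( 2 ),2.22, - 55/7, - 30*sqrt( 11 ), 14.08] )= [ - 30 * sqrt( 11), - 55/7, sqrt ( 2 ) , 2.22, sqrt( 5), E, 14.08, 73*sqrt ( 7)]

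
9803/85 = 115 + 28/85= 115.33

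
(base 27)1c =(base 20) 1j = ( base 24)1f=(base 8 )47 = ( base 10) 39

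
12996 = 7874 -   -  5122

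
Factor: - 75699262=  - 2^1*37^1*1022963^1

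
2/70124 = 1/35062 = 0.00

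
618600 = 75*8248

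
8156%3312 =1532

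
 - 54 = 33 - 87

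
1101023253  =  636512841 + 464510412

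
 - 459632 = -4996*92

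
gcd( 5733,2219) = 7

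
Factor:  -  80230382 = - 2^1*491^1*81701^1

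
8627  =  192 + 8435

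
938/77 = 12+2/11=12.18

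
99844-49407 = 50437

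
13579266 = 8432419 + 5146847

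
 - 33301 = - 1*33301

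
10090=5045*2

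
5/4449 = 5/4449= 0.00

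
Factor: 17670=2^1* 3^1*5^1*19^1*31^1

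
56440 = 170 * 332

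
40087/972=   41 + 235/972  =  41.24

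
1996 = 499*4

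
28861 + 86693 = 115554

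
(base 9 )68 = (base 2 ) 111110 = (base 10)62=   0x3e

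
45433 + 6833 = 52266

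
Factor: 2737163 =11^1  *13^1*19141^1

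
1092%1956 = 1092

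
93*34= 3162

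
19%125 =19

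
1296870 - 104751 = 1192119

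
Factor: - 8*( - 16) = 2^7 = 128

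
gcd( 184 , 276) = 92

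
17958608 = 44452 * 404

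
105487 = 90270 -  - 15217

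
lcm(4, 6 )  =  12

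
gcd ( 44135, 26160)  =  5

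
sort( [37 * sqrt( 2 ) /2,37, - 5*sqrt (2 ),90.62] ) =[ - 5 *sqrt( 2),37*sqrt( 2 )/2, 37, 90.62]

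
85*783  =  66555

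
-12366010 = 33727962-46093972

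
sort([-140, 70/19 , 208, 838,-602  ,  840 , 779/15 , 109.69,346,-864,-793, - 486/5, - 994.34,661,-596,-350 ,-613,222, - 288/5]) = [-994.34 , - 864, - 793,-613, - 602, - 596, -350, - 140,-486/5,-288/5,70/19, 779/15,109.69,208,222,  346,661,838,840 ] 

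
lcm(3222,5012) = 45108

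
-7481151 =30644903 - 38126054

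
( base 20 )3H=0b1001101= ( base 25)32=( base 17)49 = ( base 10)77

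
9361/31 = 9361/31 = 301.97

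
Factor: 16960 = 2^6*5^1*53^1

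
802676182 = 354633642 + 448042540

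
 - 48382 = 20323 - 68705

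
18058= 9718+8340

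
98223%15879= 2949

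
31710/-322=  -  2265/23 = -  98.48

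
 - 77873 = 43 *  ( - 1811)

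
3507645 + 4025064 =7532709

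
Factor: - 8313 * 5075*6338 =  - 2^1*3^1 * 5^2*7^1*17^1 * 29^1*163^1*3169^1 = - 267390554550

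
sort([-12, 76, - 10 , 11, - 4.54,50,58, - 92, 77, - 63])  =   [ - 92, - 63, -12,-10, - 4.54 , 11,50 , 58, 76, 77]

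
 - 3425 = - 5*685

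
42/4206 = 7/701   =  0.01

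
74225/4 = 74225/4 = 18556.25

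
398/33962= 199/16981 = 0.01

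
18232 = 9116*2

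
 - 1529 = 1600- 3129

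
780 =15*52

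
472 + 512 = 984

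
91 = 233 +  - 142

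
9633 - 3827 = 5806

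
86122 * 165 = 14210130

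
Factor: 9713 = 11^1*883^1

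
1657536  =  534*3104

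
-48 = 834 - 882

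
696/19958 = 348/9979 =0.03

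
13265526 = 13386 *991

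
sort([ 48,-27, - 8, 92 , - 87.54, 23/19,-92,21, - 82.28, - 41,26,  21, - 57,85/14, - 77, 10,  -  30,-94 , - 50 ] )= [ - 94, - 92, - 87.54, - 82.28, - 77, - 57, - 50, - 41, - 30, - 27,-8,23/19,85/14, 10, 21,21,26, 48 , 92 ] 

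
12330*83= 1023390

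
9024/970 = 4512/485 = 9.30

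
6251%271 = 18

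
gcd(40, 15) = 5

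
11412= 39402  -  27990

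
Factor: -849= - 3^1 * 283^1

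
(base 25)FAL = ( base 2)10010110101110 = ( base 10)9646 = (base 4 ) 2112232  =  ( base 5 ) 302041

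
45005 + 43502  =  88507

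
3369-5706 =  - 2337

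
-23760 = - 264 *90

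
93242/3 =31080 + 2/3 = 31080.67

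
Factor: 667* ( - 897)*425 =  - 254277075  =  -3^1 * 5^2*13^1*17^1*23^2 * 29^1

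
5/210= 1/42=0.02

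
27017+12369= 39386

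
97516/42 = 48758/21 = 2321.81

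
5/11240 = 1/2248 = 0.00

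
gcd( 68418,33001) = 1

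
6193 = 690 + 5503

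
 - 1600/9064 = - 1 +933/1133 = - 0.18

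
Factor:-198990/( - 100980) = 67/34=2^( - 1)*17^( - 1)*67^1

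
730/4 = 182+1/2 = 182.50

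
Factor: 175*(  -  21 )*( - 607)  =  2230725 = 3^1*5^2*7^2*607^1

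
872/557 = 1+315/557 = 1.57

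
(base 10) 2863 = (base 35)2bs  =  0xB2F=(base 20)733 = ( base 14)1087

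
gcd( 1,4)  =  1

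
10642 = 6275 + 4367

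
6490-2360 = 4130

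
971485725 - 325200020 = 646285705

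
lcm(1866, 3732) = 3732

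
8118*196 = 1591128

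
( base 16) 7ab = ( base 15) 8AD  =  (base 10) 1963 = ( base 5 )30323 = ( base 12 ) 1177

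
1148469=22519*51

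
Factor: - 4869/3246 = -3/2 =-2^( -1)*3^1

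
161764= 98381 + 63383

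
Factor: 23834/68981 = 2^1*11^(-1 )*17^1*701^1*6271^ ( - 1)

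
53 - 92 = -39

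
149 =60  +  89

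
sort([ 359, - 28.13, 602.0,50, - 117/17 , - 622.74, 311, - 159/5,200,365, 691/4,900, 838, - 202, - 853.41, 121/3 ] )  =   [ - 853.41,-622.74, - 202, - 159/5, - 28.13,-117/17 , 121/3,50, 691/4, 200, 311,359,365, 602.0, 838, 900]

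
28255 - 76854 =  - 48599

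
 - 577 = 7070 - 7647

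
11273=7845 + 3428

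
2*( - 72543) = - 145086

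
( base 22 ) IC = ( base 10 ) 408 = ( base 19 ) 129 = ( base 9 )503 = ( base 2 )110011000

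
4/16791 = 4/16791 =0.00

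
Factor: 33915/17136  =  2^( - 4) * 3^( - 1) * 5^1*19^1 = 95/48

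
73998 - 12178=61820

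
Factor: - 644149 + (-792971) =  - 1437120 = - 2^6 * 3^2 *5^1 * 499^1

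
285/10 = 28+1/2 = 28.50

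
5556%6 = 0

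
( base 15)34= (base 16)31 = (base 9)54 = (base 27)1M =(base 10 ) 49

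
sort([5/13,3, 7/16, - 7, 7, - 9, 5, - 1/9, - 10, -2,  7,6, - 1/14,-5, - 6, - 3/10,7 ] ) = [ - 10, - 9  , - 7, - 6, - 5 ,  -  2, - 3/10, - 1/9 ,-1/14, 5/13,7/16 , 3,5, 6, 7, 7 , 7] 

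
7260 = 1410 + 5850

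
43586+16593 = 60179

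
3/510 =1/170 = 0.01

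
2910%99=39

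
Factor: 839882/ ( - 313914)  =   - 907/339 = -  3^ ( - 1)*113^(-1) * 907^1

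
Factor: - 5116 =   -  2^2 * 1279^1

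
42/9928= 21/4964 = 0.00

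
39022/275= 141  +  247/275 = 141.90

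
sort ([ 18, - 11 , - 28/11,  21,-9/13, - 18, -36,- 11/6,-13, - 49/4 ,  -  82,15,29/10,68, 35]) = [ - 82 , - 36,  -  18,  -  13, - 49/4, - 11, - 28/11,  -  11/6,- 9/13,29/10,15,18, 21, 35,68 ] 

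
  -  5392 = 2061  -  7453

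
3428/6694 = 1714/3347 = 0.51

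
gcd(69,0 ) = 69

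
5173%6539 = 5173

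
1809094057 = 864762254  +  944331803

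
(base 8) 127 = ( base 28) 33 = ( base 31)2p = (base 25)3C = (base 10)87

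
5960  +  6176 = 12136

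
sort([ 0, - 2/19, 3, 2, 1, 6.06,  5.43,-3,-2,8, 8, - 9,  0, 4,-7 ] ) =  [ - 9, - 7,  -  3,-2, - 2/19,0, 0  ,  1, 2, 3, 4,5.43,6.06, 8, 8]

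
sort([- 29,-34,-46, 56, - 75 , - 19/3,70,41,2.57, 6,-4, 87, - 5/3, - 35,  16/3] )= [ - 75, - 46,- 35, - 34 , - 29, - 19/3, - 4 , - 5/3, 2.57,  16/3,6, 41, 56 , 70, 87 ]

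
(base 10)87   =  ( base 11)7a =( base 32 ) 2n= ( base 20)47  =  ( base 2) 1010111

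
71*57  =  4047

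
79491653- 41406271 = 38085382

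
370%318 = 52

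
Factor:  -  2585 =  - 5^1*  11^1*47^1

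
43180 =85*508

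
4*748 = 2992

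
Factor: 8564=2^2*2141^1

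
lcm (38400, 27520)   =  1651200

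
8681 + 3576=12257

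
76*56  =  4256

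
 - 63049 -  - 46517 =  - 16532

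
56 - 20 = 36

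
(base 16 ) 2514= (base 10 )9492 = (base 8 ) 22424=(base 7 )36450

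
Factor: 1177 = 11^1  *  107^1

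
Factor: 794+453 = 1247 =29^1*43^1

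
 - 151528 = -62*2444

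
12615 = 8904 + 3711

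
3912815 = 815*4801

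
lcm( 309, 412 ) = 1236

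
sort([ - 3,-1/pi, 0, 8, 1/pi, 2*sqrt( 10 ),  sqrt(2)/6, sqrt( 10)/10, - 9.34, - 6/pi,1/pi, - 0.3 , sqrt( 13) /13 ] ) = [ - 9.34, - 3, - 6/pi, - 1/pi, - 0.3,  0, sqrt( 2) /6,  sqrt( 13) /13,  sqrt( 10)/10,1/pi, 1/pi, 2*sqrt (10 ), 8]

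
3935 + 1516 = 5451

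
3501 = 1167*3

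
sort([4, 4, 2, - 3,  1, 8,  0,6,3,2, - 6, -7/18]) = [-6, - 3, - 7/18,  0,  1, 2,  2, 3,  4,4,  6,8]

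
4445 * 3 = 13335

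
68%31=6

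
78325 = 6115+72210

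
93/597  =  31/199 = 0.16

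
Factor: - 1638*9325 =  - 2^1*3^2 * 5^2 * 7^1*13^1 * 373^1 = - 15274350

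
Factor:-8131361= - 7^1*61^1*137^1*139^1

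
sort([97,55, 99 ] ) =[ 55,97, 99]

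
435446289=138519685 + 296926604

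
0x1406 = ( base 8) 12006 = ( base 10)5126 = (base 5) 131001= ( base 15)17bb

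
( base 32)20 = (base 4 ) 1000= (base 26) 2C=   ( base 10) 64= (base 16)40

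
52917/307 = 172 + 113/307 = 172.37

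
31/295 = 31/295 = 0.11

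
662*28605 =18936510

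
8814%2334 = 1812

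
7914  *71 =561894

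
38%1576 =38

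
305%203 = 102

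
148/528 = 37/132  =  0.28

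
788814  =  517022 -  - 271792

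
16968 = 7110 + 9858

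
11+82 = 93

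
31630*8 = 253040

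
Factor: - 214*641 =-2^1*107^1*641^1  =  -137174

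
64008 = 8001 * 8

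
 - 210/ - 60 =7/2 = 3.50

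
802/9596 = 401/4798 = 0.08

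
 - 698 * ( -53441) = 37301818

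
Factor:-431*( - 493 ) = 17^1*29^1*431^1 = 212483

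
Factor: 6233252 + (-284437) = 5948815 = 5^1*1189763^1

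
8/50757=8/50757 = 0.00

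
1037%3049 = 1037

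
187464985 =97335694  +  90129291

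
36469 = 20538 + 15931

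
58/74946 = 29/37473=0.00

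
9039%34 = 29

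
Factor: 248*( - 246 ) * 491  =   - 29954928 = -2^4*3^1 * 31^1*41^1*491^1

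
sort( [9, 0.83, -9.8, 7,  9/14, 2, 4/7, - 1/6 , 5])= [ - 9.8 , -1/6, 4/7, 9/14,0.83,2,5,7, 9]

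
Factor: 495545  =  5^1*99109^1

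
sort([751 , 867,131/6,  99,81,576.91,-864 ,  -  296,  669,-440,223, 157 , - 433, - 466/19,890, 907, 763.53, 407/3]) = [ - 864, -440, - 433, - 296, - 466/19, 131/6,81,99, 407/3, 157,223, 576.91, 669,751,763.53, 867, 890, 907]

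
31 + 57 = 88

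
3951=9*439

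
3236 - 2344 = 892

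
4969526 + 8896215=13865741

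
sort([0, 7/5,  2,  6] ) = [0, 7/5, 2,6 ]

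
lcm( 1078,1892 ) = 92708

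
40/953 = 40/953 = 0.04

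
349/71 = 4+65/71 = 4.92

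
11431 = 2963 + 8468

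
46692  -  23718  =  22974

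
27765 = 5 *5553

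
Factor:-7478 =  - 2^1*3739^1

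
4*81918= 327672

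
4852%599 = 60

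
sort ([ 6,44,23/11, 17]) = [ 23/11,6, 17, 44] 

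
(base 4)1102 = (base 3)10001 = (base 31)2K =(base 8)122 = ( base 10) 82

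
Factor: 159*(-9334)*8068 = - 11973767208 = -2^3*3^1*13^1*53^1*359^1*2017^1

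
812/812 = 1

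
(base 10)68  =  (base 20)38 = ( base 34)20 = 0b1000100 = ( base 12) 58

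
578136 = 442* 1308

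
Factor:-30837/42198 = -19/26 = -  2^( - 1)  *13^( - 1)*19^1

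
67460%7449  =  419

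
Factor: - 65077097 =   -  23^1 * 2829439^1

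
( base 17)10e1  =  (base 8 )12040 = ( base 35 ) 477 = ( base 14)1C40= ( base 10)5152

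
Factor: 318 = 2^1*3^1 * 53^1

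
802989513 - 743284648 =59704865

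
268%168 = 100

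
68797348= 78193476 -9396128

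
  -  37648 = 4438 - 42086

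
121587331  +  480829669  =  602417000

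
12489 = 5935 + 6554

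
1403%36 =35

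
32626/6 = 5437+2/3=5437.67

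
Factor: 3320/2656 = 5/4 = 2^( - 2)*5^1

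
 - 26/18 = - 2+5/9 = - 1.44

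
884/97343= 884/97343 = 0.01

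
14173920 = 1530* 9264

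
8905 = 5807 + 3098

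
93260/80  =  4663/4 = 1165.75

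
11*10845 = 119295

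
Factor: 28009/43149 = 3^( - 1) * 19^( - 1 )*37^1 = 37/57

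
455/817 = 455/817 =0.56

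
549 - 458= 91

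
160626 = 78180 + 82446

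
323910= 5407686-5083776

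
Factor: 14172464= 2^4 * 251^1*3529^1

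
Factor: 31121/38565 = 3^(-2)*5^ (-1 )*857^( - 1 )*31121^1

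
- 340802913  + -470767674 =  -811570587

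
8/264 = 1/33 = 0.03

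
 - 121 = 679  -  800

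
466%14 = 4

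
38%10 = 8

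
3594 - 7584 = -3990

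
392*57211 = 22426712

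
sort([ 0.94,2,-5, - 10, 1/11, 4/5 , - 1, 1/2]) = [ - 10, - 5, - 1, 1/11,1/2,4/5, 0.94, 2 ] 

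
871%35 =31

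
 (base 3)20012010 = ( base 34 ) 3UO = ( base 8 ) 10640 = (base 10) 4512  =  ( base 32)4d0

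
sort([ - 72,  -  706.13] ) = [ - 706.13,-72 ]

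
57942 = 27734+30208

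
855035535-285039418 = 569996117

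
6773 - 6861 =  - 88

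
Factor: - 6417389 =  - 11^1 * 239^1*2441^1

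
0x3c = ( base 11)55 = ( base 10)60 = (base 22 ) 2G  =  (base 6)140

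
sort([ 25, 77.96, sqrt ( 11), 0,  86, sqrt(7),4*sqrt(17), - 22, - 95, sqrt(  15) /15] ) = [ - 95, - 22,0 , sqrt (15) /15, sqrt( 7),  sqrt( 11) , 4*sqrt (17), 25, 77.96 , 86]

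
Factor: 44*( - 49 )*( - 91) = 2^2 * 7^3*11^1*13^1 = 196196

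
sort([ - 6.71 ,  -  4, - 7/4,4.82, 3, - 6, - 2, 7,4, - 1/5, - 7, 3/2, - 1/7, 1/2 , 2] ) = [ - 7, - 6.71, - 6, - 4 , - 2, - 7/4, - 1/5, - 1/7, 1/2, 3/2, 2, 3, 4, 4.82,  7 ]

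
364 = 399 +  - 35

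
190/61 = 3 +7/61 = 3.11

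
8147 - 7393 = 754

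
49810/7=49810/7 = 7115.71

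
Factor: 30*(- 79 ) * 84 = -199080 = -2^3*3^2* 5^1*7^1*79^1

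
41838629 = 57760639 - 15922010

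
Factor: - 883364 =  - 2^2*220841^1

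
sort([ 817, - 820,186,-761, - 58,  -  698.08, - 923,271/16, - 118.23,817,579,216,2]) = [-923,-820, - 761, - 698.08, - 118.23,-58,2, 271/16, 186, 216,579,817,817]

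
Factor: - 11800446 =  - 2^1* 3^1 *7^1*280963^1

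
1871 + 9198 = 11069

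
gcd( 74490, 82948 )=2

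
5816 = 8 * 727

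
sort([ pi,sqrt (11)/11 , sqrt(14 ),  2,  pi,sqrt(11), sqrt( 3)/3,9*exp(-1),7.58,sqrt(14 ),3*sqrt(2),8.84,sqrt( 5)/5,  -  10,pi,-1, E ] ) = [ - 10, - 1,sqrt(11)/11,sqrt( 5 )/5,sqrt( 3 ) /3,2,E,pi, pi, pi,9 * exp( - 1),sqrt(11),sqrt(14), sqrt(14),3*sqrt(2), 7.58,8.84 ]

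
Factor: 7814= 2^1 *3907^1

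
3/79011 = 1/26337 = 0.00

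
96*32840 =3152640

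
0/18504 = 0 = 0.00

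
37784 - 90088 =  - 52304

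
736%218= 82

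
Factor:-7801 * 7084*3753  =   - 2^2*3^3*7^1*11^1*23^1*29^1 * 139^1*269^1 = -207399351852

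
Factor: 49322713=11^1*41^1*109363^1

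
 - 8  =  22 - 30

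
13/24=13/24 = 0.54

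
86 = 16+70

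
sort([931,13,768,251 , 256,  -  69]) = [-69,13,251 , 256,  768,931 ] 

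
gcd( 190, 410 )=10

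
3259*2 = 6518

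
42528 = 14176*3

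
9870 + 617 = 10487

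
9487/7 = 1355 + 2/7  =  1355.29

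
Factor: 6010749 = 3^2* 667861^1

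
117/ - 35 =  - 4 + 23/35  =  - 3.34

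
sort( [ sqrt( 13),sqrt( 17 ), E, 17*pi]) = [E,sqrt(13 ), sqrt( 17) , 17 * pi ]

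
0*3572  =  0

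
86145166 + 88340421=174485587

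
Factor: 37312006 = 2^1  *  18656003^1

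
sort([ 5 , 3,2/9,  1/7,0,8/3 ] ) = [ 0,  1/7, 2/9,8/3,3, 5]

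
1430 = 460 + 970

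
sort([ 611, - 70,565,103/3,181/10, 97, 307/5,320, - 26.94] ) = [  -  70, - 26.94,181/10,103/3, 307/5,97,320, 565, 611] 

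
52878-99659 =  - 46781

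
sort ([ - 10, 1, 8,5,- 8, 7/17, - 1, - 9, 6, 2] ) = [-10, - 9 , - 8, - 1, 7/17,1, 2,5,6, 8 ] 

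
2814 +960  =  3774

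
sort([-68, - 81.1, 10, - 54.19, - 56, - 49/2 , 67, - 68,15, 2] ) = [ -81.1, - 68, - 68, - 56, -54.19, -49/2,2, 10, 15, 67 ]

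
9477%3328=2821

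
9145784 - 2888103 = 6257681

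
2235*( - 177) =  - 395595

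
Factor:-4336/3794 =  - 2^3*7^( - 1)  =  - 8/7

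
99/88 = 9/8 = 1.12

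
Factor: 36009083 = 11^1*67^1*48859^1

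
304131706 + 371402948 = 675534654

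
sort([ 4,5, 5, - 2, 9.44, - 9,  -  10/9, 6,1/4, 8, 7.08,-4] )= [ -9, - 4 ,-2, - 10/9, 1/4, 4, 5, 5, 6,7.08,8, 9.44]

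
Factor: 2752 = 2^6*43^1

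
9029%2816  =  581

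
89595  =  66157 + 23438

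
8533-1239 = 7294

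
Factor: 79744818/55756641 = 26581606/18585547 = 2^1 * 23^1*353^1 * 613^( - 1)*1637^1*30319^( - 1 ) 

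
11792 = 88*134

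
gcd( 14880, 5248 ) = 32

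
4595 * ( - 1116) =-5128020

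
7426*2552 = 18951152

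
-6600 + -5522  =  -12122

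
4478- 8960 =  - 4482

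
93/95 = 93/95 = 0.98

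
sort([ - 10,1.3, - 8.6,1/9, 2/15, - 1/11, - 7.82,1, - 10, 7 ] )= [ - 10, - 10, - 8.6,- 7.82, - 1/11,1/9, 2/15,1,1.3,7]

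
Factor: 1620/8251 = 2^2 * 3^4*5^1* 37^( - 1)*223^( - 1 ) 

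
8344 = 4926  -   - 3418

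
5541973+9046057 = 14588030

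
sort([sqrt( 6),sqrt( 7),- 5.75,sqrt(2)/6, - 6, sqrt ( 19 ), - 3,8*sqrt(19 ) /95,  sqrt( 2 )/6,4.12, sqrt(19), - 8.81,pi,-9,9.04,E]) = [ - 9,- 8.81 , - 6, - 5.75, - 3,sqrt( 2 )/6 , sqrt(2 ) /6,8*sqrt( 19 )/95,sqrt(6),sqrt( 7 ), E,pi, 4.12, sqrt( 19 ), sqrt( 19 ),9.04]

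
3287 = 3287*1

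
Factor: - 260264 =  - 2^3*32533^1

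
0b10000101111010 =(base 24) EL2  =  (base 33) 7SN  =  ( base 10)8570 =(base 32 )8bq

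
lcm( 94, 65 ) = 6110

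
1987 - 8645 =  - 6658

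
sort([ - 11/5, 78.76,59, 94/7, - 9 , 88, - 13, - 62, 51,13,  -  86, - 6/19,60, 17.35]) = [ - 86,  -  62 ,- 13, - 9, - 11/5, - 6/19, 13, 94/7,17.35, 51, 59,  60, 78.76, 88 ] 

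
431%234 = 197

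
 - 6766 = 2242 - 9008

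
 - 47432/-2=23716 + 0/1 = 23716.00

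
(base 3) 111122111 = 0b10011011011101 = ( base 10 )9949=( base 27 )dhd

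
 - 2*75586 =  - 151172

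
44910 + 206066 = 250976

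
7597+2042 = 9639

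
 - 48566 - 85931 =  - 134497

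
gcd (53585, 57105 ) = 5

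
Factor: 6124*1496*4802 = 43993542208 =2^6*7^4*11^1* 17^1*1531^1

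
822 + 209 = 1031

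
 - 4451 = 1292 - 5743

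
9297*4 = 37188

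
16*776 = 12416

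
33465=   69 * 485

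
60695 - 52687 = 8008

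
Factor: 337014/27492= 711/58 = 2^( -1) * 3^2*29^( - 1 )*79^1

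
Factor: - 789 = - 3^1*263^1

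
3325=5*665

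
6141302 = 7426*827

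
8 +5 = 13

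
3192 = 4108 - 916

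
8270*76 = 628520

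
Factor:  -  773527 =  - 43^1*17989^1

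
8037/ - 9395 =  - 8037/9395  =  -  0.86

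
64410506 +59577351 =123987857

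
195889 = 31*6319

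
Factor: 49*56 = 2744=2^3*7^3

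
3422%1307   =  808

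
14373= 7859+6514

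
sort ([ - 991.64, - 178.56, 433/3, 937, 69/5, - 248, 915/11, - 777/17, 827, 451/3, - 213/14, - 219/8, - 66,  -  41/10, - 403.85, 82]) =[ - 991.64,- 403.85, - 248, - 178.56, - 66,  -  777/17,-219/8 , - 213/14, - 41/10, 69/5, 82, 915/11, 433/3, 451/3, 827, 937 ] 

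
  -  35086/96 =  - 17543/48 = -  365.48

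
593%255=83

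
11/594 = 1/54 = 0.02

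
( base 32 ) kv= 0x29f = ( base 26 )pl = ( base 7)1646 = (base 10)671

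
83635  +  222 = 83857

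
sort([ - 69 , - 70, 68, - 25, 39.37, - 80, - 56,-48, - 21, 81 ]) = [ - 80, - 70, - 69,-56, - 48, - 25, - 21, 39.37,68, 81]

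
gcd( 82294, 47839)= 1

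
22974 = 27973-4999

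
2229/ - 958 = - 2229/958 = - 2.33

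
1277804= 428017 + 849787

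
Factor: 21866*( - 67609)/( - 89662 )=13^1*17^1*29^2*41^1*97^1*127^( - 1 )*353^( -1 ) = 739169197/44831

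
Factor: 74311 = 74311^1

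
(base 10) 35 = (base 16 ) 23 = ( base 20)1f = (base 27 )18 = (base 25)1A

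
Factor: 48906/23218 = 3^2*11^1*47^( - 1) = 99/47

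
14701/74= 14701/74= 198.66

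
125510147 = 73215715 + 52294432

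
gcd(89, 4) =1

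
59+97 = 156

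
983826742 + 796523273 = 1780350015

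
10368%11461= 10368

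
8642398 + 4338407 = 12980805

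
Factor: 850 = 2^1*5^2* 17^1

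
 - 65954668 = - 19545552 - 46409116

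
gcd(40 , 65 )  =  5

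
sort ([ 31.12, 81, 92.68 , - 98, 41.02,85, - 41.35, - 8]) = [ - 98, - 41.35,-8, 31.12, 41.02, 81,85, 92.68]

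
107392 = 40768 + 66624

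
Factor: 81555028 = 2^2*20388757^1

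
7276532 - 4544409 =2732123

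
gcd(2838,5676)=2838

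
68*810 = 55080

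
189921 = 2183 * 87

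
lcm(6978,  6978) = 6978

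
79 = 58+21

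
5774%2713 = 348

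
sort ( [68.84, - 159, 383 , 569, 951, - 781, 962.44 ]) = [-781,- 159,68.84 , 383,569,951, 962.44]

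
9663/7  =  9663/7 = 1380.43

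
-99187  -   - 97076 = -2111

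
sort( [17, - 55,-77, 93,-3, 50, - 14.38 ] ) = [-77 , - 55,-14.38,-3, 17,  50, 93]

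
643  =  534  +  109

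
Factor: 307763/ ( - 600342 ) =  - 2^( - 1)*3^ ( - 1 )*23^1* 13381^1*100057^( - 1) 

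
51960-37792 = 14168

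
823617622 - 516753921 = 306863701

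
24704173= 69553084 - 44848911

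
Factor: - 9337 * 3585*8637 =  - 289107553365 = - 3^2*5^1*239^1*2879^1*9337^1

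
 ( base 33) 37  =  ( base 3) 10221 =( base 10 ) 106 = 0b1101010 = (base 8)152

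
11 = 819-808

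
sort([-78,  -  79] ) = [ -79, - 78] 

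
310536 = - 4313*(  -  72 ) 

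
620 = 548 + 72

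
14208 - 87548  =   - 73340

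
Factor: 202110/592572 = 33685/98762 = 2^( - 1) * 5^1*19^( - 1)* 23^( - 1)*113^( - 1 )*6737^1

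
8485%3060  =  2365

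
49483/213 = 232 + 67/213 = 232.31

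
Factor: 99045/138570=2^(-1 )*3^1*71^1*149^( - 1)  =  213/298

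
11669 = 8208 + 3461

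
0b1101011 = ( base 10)107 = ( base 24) 4B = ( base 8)153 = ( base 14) 79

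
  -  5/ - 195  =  1/39 = 0.03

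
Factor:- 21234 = -2^1*3^1*3539^1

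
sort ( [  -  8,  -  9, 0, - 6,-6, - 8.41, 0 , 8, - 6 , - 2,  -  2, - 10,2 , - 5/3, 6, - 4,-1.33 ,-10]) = [ - 10, - 10 , - 9,  -  8.41 , - 8,- 6 ,  -  6, - 6 ,- 4, - 2,-2, - 5/3, - 1.33 , 0, 0, 2, 6,8] 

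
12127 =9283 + 2844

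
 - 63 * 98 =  - 6174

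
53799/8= 53799/8 = 6724.88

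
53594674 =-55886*( - 959 )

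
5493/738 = 1831/246=7.44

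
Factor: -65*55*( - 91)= 5^2 * 7^1*11^1 * 13^2 = 325325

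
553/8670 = 553/8670 = 0.06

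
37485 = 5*7497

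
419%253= 166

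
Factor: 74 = 2^1 * 37^1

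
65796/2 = 32898 = 32898.00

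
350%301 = 49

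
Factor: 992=2^5*31^1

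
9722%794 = 194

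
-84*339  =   - 28476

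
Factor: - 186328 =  - 2^3*23291^1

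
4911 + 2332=7243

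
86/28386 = 43/14193 = 0.00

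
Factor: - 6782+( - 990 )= - 7772 = - 2^2*29^1*67^1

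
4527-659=3868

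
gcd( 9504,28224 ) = 288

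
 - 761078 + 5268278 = 4507200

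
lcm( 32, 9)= 288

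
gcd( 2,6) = 2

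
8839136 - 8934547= - 95411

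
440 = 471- 31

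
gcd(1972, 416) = 4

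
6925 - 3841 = 3084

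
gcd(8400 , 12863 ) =1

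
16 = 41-25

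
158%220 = 158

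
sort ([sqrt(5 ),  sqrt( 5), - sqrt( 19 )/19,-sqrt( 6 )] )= [  -  sqrt(6),-sqrt(19 )/19, sqrt(5 ) , sqrt(5 )]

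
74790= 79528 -4738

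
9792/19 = 9792/19 = 515.37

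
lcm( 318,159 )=318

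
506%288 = 218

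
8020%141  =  124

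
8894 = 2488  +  6406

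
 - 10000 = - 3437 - 6563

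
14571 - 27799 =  - 13228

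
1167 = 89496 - 88329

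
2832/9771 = 944/3257  =  0.29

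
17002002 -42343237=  - 25341235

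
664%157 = 36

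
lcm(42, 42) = 42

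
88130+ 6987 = 95117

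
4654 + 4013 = 8667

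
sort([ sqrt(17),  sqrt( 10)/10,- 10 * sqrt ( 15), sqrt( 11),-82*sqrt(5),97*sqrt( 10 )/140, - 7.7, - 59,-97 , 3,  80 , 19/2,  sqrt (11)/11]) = [ - 82*sqrt (5 ),  -  97, - 59, - 10*sqrt(15 ), - 7.7,sqrt(11 )/11 , sqrt(10 ) /10,97*sqrt( 10 ) /140,3,  sqrt( 11 ),  sqrt( 17 ), 19/2 , 80 ]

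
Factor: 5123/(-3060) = - 2^(-2 )*3^( - 2 )*5^( - 1 ) * 17^(-1)*47^1*109^1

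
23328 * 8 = 186624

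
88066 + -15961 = 72105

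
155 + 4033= 4188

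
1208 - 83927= - 82719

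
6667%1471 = 783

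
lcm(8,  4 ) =8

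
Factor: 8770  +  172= 8942 = 2^1*17^1*263^1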